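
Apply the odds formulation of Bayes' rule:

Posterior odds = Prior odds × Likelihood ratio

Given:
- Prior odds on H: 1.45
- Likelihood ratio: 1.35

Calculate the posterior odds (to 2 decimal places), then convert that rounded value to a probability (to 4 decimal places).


Step 1: Calculate posterior odds
Posterior odds = Prior odds × LR
               = 1.45 × 1.35
               = 1.96

Step 2: Convert to probability
P(H|E) = Posterior odds / (1 + Posterior odds)
       = 1.96 / (1 + 1.96)
       = 1.96 / 2.96
       = 0.6622

The evidence increased P(H) from 0.5918 to 0.6622.


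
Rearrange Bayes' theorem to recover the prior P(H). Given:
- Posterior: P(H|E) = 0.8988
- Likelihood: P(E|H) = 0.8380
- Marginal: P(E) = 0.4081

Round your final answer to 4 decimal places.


From Bayes' theorem: P(H|E) = P(E|H) × P(H) / P(E)

Rearranging for P(H):
P(H) = P(H|E) × P(E) / P(E|H)
     = 0.8988 × 0.4081 / 0.8380
     = 0.36680028 / 0.8380
     = 0.4377


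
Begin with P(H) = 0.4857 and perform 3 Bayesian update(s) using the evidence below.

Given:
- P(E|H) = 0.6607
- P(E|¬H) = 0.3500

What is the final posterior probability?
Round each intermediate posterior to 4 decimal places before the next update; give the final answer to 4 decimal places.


Sequential Bayesian updating:

Initial prior: P(H) = 0.4857

Update 1:
  P(E) = 0.6607 × 0.4857 + 0.3500 × 0.5143 = 0.32090199 + 0.18000500 = 0.50090699
  P(H|E) = 0.32090199 / 0.50090699 = 0.6406

Update 2:
  P(E) = 0.6607 × 0.6406 + 0.3500 × 0.3594 = 0.42324442 + 0.12579000 = 0.54903442
  P(H|E) = 0.42324442 / 0.54903442 = 0.7709

Update 3:
  P(E) = 0.6607 × 0.7709 + 0.3500 × 0.2291 = 0.50933363 + 0.08018500 = 0.58951863
  P(H|E) = 0.50933363 / 0.58951863 = 0.8640

Final posterior: 0.8640


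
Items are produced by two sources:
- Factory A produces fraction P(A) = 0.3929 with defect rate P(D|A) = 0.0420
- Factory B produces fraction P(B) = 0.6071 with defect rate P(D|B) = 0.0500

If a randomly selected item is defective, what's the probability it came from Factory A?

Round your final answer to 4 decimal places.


Let A = from Factory A, D = defective

Given:
- P(A) = 0.3929, P(B) = 0.6071
- P(D|A) = 0.0420, P(D|B) = 0.0500

Step 1: Find P(D)
P(D) = P(D|A)P(A) + P(D|B)P(B)
     = 0.0420 × 0.3929 + 0.0500 × 0.6071
     = 0.01650180 + 0.03035500
     = 0.04685680

Step 2: Apply Bayes' theorem
P(A|D) = P(D|A)P(A) / P(D)
       = 0.01650180 / 0.04685680
       = 0.3522


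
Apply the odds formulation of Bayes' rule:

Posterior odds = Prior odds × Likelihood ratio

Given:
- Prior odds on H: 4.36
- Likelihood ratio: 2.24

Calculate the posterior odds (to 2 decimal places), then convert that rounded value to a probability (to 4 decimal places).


Step 1: Calculate posterior odds
Posterior odds = Prior odds × LR
               = 4.36 × 2.24
               = 9.77

Step 2: Convert to probability
P(H|E) = Posterior odds / (1 + Posterior odds)
       = 9.77 / (1 + 9.77)
       = 9.77 / 10.77
       = 0.9071

The evidence increased P(H) from 0.8134 to 0.9071.


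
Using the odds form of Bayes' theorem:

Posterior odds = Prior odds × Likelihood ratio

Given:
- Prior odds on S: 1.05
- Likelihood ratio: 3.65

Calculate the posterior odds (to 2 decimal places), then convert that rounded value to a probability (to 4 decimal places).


Step 1: Calculate posterior odds
Posterior odds = Prior odds × LR
               = 1.05 × 3.65
               = 3.83

Step 2: Convert to probability
P(S|E) = Posterior odds / (1 + Posterior odds)
       = 3.83 / (1 + 3.83)
       = 3.83 / 4.83
       = 0.7930

The evidence increased P(S) from 0.5122 to 0.7930.


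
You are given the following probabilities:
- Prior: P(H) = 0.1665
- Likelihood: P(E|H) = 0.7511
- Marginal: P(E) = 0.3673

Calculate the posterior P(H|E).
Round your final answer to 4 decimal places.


Using Bayes' theorem:

P(H|E) = P(E|H) × P(H) / P(E)
       = 0.7511 × 0.1665 / 0.3673
       = 0.12505815 / 0.3673
       = 0.3405

The evidence strengthens our belief in H.
Prior: 0.1665 → Posterior: 0.3405


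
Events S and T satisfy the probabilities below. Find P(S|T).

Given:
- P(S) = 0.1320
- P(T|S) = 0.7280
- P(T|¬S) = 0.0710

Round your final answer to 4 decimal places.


Bayes' theorem: P(S|T) = P(T|S) × P(S) / P(T)

Step 1: Calculate P(T) using law of total probability
P(T) = P(T|S)P(S) + P(T|¬S)P(¬S)
     = 0.7280 × 0.1320 + 0.0710 × 0.8680
     = 0.09609600 + 0.06162800
     = 0.15772400

Step 2: Apply Bayes' theorem
P(S|T) = P(T|S) × P(S) / P(T)
       = 0.09609600 / 0.15772400
       = 0.6093


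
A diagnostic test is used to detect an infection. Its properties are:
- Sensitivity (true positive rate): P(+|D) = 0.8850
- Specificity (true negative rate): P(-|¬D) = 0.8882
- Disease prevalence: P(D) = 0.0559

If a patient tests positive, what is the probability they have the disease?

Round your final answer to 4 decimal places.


Let D = has disease, + = positive test

Given:
- P(D) = 0.0559 (prevalence)
- P(+|D) = 0.8850 (sensitivity)
- P(-|¬D) = 0.8882 (specificity)
- P(+|¬D) = 0.1118 (false positive rate = 1 - specificity)

Step 1: Find P(+)
P(+) = P(+|D)P(D) + P(+|¬D)P(¬D)
     = 0.8850 × 0.0559 + 0.1118 × 0.9441
     = 0.04947150 + 0.10555038
     = 0.15502188

Step 2: Apply Bayes' theorem for P(D|+)
P(D|+) = P(+|D)P(D) / P(+)
       = 0.04947150 / 0.15502188
       = 0.3191


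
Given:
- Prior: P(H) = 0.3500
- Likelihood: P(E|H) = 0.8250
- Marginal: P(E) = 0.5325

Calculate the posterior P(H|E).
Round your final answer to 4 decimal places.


Using Bayes' theorem:

P(H|E) = P(E|H) × P(H) / P(E)
       = 0.8250 × 0.3500 / 0.5325
       = 0.28875000 / 0.5325
       = 0.5423

The evidence strengthens our belief in H.
Prior: 0.3500 → Posterior: 0.5423


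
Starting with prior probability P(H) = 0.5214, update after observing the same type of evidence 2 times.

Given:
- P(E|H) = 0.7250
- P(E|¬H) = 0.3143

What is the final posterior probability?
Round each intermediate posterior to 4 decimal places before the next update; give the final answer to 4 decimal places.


Sequential Bayesian updating:

Initial prior: P(H) = 0.5214

Update 1:
  P(E) = 0.7250 × 0.5214 + 0.3143 × 0.4786 = 0.37801500 + 0.15042398 = 0.52843898
  P(H|E) = 0.37801500 / 0.52843898 = 0.7153

Update 2:
  P(E) = 0.7250 × 0.7153 + 0.3143 × 0.2847 = 0.51859250 + 0.08948121 = 0.60807371
  P(H|E) = 0.51859250 / 0.60807371 = 0.8528

Final posterior: 0.8528


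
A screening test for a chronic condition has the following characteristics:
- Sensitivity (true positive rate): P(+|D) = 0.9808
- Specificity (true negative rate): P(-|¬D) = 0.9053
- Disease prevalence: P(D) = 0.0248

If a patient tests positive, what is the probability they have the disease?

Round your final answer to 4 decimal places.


Let D = has disease, + = positive test

Given:
- P(D) = 0.0248 (prevalence)
- P(+|D) = 0.9808 (sensitivity)
- P(-|¬D) = 0.9053 (specificity)
- P(+|¬D) = 0.0947 (false positive rate = 1 - specificity)

Step 1: Find P(+)
P(+) = P(+|D)P(D) + P(+|¬D)P(¬D)
     = 0.9808 × 0.0248 + 0.0947 × 0.9752
     = 0.02432384 + 0.09235144
     = 0.11667528

Step 2: Apply Bayes' theorem for P(D|+)
P(D|+) = P(+|D)P(D) / P(+)
       = 0.02432384 / 0.11667528
       = 0.2085


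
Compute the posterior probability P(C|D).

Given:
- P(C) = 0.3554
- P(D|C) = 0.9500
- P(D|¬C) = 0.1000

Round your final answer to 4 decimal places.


Bayes' theorem: P(C|D) = P(D|C) × P(C) / P(D)

Step 1: Calculate P(D) using law of total probability
P(D) = P(D|C)P(C) + P(D|¬C)P(¬C)
     = 0.9500 × 0.3554 + 0.1000 × 0.6446
     = 0.33763000 + 0.06446000
     = 0.40209000

Step 2: Apply Bayes' theorem
P(C|D) = P(D|C) × P(C) / P(D)
       = 0.33763000 / 0.40209000
       = 0.8397


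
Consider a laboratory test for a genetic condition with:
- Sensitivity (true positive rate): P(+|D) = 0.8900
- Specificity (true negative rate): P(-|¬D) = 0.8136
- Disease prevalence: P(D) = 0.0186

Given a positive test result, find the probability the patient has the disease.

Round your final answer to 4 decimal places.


Let D = has disease, + = positive test

Given:
- P(D) = 0.0186 (prevalence)
- P(+|D) = 0.8900 (sensitivity)
- P(-|¬D) = 0.8136 (specificity)
- P(+|¬D) = 0.1864 (false positive rate = 1 - specificity)

Step 1: Find P(+)
P(+) = P(+|D)P(D) + P(+|¬D)P(¬D)
     = 0.8900 × 0.0186 + 0.1864 × 0.9814
     = 0.01655400 + 0.18293296
     = 0.19948696

Step 2: Apply Bayes' theorem for P(D|+)
P(D|+) = P(+|D)P(D) / P(+)
       = 0.01655400 / 0.19948696
       = 0.0830


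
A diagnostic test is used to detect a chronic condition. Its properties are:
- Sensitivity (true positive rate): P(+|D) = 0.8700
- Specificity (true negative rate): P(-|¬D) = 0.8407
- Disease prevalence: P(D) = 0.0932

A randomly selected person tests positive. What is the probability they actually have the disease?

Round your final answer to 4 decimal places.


Let D = has disease, + = positive test

Given:
- P(D) = 0.0932 (prevalence)
- P(+|D) = 0.8700 (sensitivity)
- P(-|¬D) = 0.8407 (specificity)
- P(+|¬D) = 0.1593 (false positive rate = 1 - specificity)

Step 1: Find P(+)
P(+) = P(+|D)P(D) + P(+|¬D)P(¬D)
     = 0.8700 × 0.0932 + 0.1593 × 0.9068
     = 0.08108400 + 0.14445324
     = 0.22553724

Step 2: Apply Bayes' theorem for P(D|+)
P(D|+) = P(+|D)P(D) / P(+)
       = 0.08108400 / 0.22553724
       = 0.3595


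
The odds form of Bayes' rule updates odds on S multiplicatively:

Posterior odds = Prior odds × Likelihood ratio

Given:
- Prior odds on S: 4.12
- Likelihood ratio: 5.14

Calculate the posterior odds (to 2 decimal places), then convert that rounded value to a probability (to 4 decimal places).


Step 1: Calculate posterior odds
Posterior odds = Prior odds × LR
               = 4.12 × 5.14
               = 21.18

Step 2: Convert to probability
P(S|E) = Posterior odds / (1 + Posterior odds)
       = 21.18 / (1 + 21.18)
       = 21.18 / 22.18
       = 0.9549

The evidence increased P(S) from 0.8047 to 0.9549.


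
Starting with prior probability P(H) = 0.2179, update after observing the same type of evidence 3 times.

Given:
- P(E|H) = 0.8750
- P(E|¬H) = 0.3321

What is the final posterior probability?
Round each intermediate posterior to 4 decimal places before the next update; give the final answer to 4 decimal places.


Sequential Bayesian updating:

Initial prior: P(H) = 0.2179

Update 1:
  P(E) = 0.8750 × 0.2179 + 0.3321 × 0.7821 = 0.19066250 + 0.25973541 = 0.45039791
  P(H|E) = 0.19066250 / 0.45039791 = 0.4233

Update 2:
  P(E) = 0.8750 × 0.4233 + 0.3321 × 0.5767 = 0.37038750 + 0.19152207 = 0.56190957
  P(H|E) = 0.37038750 / 0.56190957 = 0.6592

Update 3:
  P(E) = 0.8750 × 0.6592 + 0.3321 × 0.3408 = 0.57680000 + 0.11317968 = 0.68997968
  P(H|E) = 0.57680000 / 0.68997968 = 0.8360

Final posterior: 0.8360


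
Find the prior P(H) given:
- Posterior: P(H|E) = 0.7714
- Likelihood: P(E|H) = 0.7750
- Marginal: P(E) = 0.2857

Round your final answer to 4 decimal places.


From Bayes' theorem: P(H|E) = P(E|H) × P(H) / P(E)

Rearranging for P(H):
P(H) = P(H|E) × P(E) / P(E|H)
     = 0.7714 × 0.2857 / 0.7750
     = 0.22038898 / 0.7750
     = 0.2844


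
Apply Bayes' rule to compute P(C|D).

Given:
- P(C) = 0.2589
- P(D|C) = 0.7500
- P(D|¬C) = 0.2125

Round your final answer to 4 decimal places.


Bayes' theorem: P(C|D) = P(D|C) × P(C) / P(D)

Step 1: Calculate P(D) using law of total probability
P(D) = P(D|C)P(C) + P(D|¬C)P(¬C)
     = 0.7500 × 0.2589 + 0.2125 × 0.7411
     = 0.19417500 + 0.15748375
     = 0.35165875

Step 2: Apply Bayes' theorem
P(C|D) = P(D|C) × P(C) / P(D)
       = 0.19417500 / 0.35165875
       = 0.5522


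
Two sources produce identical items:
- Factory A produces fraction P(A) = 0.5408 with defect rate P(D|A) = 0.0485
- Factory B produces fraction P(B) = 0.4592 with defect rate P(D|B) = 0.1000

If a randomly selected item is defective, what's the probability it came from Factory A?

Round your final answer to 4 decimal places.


Let A = from Factory A, D = defective

Given:
- P(A) = 0.5408, P(B) = 0.4592
- P(D|A) = 0.0485, P(D|B) = 0.1000

Step 1: Find P(D)
P(D) = P(D|A)P(A) + P(D|B)P(B)
     = 0.0485 × 0.5408 + 0.1000 × 0.4592
     = 0.02622880 + 0.04592000
     = 0.07214880

Step 2: Apply Bayes' theorem
P(A|D) = P(D|A)P(A) / P(D)
       = 0.02622880 / 0.07214880
       = 0.3635


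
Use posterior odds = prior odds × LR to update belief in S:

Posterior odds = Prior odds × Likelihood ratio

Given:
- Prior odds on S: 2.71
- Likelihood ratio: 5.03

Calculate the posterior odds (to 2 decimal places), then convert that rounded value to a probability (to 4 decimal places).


Step 1: Calculate posterior odds
Posterior odds = Prior odds × LR
               = 2.71 × 5.03
               = 13.63

Step 2: Convert to probability
P(S|E) = Posterior odds / (1 + Posterior odds)
       = 13.63 / (1 + 13.63)
       = 13.63 / 14.63
       = 0.9316

The evidence increased P(S) from 0.7305 to 0.9316.


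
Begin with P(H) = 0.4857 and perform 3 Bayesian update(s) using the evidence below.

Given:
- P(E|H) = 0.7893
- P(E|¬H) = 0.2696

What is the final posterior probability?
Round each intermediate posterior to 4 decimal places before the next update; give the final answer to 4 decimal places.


Sequential Bayesian updating:

Initial prior: P(H) = 0.4857

Update 1:
  P(E) = 0.7893 × 0.4857 + 0.2696 × 0.5143 = 0.38336301 + 0.13865528 = 0.52201829
  P(H|E) = 0.38336301 / 0.52201829 = 0.7344

Update 2:
  P(E) = 0.7893 × 0.7344 + 0.2696 × 0.2656 = 0.57966192 + 0.07160576 = 0.65126768
  P(H|E) = 0.57966192 / 0.65126768 = 0.8901

Update 3:
  P(E) = 0.7893 × 0.8901 + 0.2696 × 0.1099 = 0.70255593 + 0.02962904 = 0.73218497
  P(H|E) = 0.70255593 / 0.73218497 = 0.9595

Final posterior: 0.9595


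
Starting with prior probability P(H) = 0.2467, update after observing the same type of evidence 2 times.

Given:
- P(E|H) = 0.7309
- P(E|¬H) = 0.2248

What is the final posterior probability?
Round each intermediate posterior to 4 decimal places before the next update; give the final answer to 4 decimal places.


Sequential Bayesian updating:

Initial prior: P(H) = 0.2467

Update 1:
  P(E) = 0.7309 × 0.2467 + 0.2248 × 0.7533 = 0.18031303 + 0.16934184 = 0.34965487
  P(H|E) = 0.18031303 / 0.34965487 = 0.5157

Update 2:
  P(E) = 0.7309 × 0.5157 + 0.2248 × 0.4843 = 0.37692513 + 0.10887064 = 0.48579577
  P(H|E) = 0.37692513 / 0.48579577 = 0.7759

Final posterior: 0.7759


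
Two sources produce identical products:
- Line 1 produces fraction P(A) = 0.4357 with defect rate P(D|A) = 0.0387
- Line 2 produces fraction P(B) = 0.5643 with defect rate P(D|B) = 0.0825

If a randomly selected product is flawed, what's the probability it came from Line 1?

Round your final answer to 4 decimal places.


Let A = from Line 1, D = flawed

Given:
- P(A) = 0.4357, P(B) = 0.5643
- P(D|A) = 0.0387, P(D|B) = 0.0825

Step 1: Find P(D)
P(D) = P(D|A)P(A) + P(D|B)P(B)
     = 0.0387 × 0.4357 + 0.0825 × 0.5643
     = 0.01686159 + 0.04655475
     = 0.06341634

Step 2: Apply Bayes' theorem
P(A|D) = P(D|A)P(A) / P(D)
       = 0.01686159 / 0.06341634
       = 0.2659


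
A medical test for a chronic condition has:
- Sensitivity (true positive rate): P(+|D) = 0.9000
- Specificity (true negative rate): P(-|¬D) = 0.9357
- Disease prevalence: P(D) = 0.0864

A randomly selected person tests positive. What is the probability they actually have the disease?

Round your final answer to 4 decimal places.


Let D = has disease, + = positive test

Given:
- P(D) = 0.0864 (prevalence)
- P(+|D) = 0.9000 (sensitivity)
- P(-|¬D) = 0.9357 (specificity)
- P(+|¬D) = 0.0643 (false positive rate = 1 - specificity)

Step 1: Find P(+)
P(+) = P(+|D)P(D) + P(+|¬D)P(¬D)
     = 0.9000 × 0.0864 + 0.0643 × 0.9136
     = 0.07776000 + 0.05874448
     = 0.13650448

Step 2: Apply Bayes' theorem for P(D|+)
P(D|+) = P(+|D)P(D) / P(+)
       = 0.07776000 / 0.13650448
       = 0.5697


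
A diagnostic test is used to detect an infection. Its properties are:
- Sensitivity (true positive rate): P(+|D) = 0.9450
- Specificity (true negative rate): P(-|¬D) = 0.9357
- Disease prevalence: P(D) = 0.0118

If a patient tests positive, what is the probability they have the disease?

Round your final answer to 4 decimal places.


Let D = has disease, + = positive test

Given:
- P(D) = 0.0118 (prevalence)
- P(+|D) = 0.9450 (sensitivity)
- P(-|¬D) = 0.9357 (specificity)
- P(+|¬D) = 0.0643 (false positive rate = 1 - specificity)

Step 1: Find P(+)
P(+) = P(+|D)P(D) + P(+|¬D)P(¬D)
     = 0.9450 × 0.0118 + 0.0643 × 0.9882
     = 0.01115100 + 0.06354126
     = 0.07469226

Step 2: Apply Bayes' theorem for P(D|+)
P(D|+) = P(+|D)P(D) / P(+)
       = 0.01115100 / 0.07469226
       = 0.1493


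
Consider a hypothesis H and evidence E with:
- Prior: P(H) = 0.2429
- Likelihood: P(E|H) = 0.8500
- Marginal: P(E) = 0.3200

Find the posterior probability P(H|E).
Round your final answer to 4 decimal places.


Using Bayes' theorem:

P(H|E) = P(E|H) × P(H) / P(E)
       = 0.8500 × 0.2429 / 0.3200
       = 0.20646500 / 0.3200
       = 0.6452

The evidence strengthens our belief in H.
Prior: 0.2429 → Posterior: 0.6452


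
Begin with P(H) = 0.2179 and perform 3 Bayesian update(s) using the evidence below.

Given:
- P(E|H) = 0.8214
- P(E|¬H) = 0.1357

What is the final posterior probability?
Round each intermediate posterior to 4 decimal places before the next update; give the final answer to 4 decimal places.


Sequential Bayesian updating:

Initial prior: P(H) = 0.2179

Update 1:
  P(E) = 0.8214 × 0.2179 + 0.1357 × 0.7821 = 0.17898306 + 0.10613097 = 0.28511403
  P(H|E) = 0.17898306 / 0.28511403 = 0.6278

Update 2:
  P(E) = 0.8214 × 0.6278 + 0.1357 × 0.3722 = 0.51567492 + 0.05050754 = 0.56618246
  P(H|E) = 0.51567492 / 0.56618246 = 0.9108

Update 3:
  P(E) = 0.8214 × 0.9108 + 0.1357 × 0.0892 = 0.74813112 + 0.01210444 = 0.76023556
  P(H|E) = 0.74813112 / 0.76023556 = 0.9841

Final posterior: 0.9841


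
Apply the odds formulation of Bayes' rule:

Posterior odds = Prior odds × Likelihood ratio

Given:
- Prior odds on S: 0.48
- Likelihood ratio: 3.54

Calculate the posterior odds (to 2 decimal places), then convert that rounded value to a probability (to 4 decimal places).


Step 1: Calculate posterior odds
Posterior odds = Prior odds × LR
               = 0.48 × 3.54
               = 1.70

Step 2: Convert to probability
P(S|E) = Posterior odds / (1 + Posterior odds)
       = 1.70 / (1 + 1.70)
       = 1.70 / 2.70
       = 0.6296

The evidence increased P(S) from 0.3243 to 0.6296.


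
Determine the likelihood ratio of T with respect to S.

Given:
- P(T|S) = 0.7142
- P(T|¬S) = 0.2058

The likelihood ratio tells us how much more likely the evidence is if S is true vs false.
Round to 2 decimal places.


Likelihood Ratio (LR) = P(T|S) / P(T|¬S)

LR = 0.7142 / 0.2058
   = 3.47

The evidence is 3.47 times more likely if S is true than if S is false.
Since LR > 1, the evidence supports S over ¬S.


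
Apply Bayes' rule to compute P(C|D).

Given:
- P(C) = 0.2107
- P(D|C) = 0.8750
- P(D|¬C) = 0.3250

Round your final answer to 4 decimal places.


Bayes' theorem: P(C|D) = P(D|C) × P(C) / P(D)

Step 1: Calculate P(D) using law of total probability
P(D) = P(D|C)P(C) + P(D|¬C)P(¬C)
     = 0.8750 × 0.2107 + 0.3250 × 0.7893
     = 0.18436250 + 0.25652250
     = 0.44088500

Step 2: Apply Bayes' theorem
P(C|D) = P(D|C) × P(C) / P(D)
       = 0.18436250 / 0.44088500
       = 0.4182


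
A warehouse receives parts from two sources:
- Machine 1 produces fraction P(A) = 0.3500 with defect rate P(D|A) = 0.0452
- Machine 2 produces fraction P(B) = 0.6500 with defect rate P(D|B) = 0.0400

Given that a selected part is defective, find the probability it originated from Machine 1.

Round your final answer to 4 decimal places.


Let A = from Machine 1, D = defective

Given:
- P(A) = 0.3500, P(B) = 0.6500
- P(D|A) = 0.0452, P(D|B) = 0.0400

Step 1: Find P(D)
P(D) = P(D|A)P(A) + P(D|B)P(B)
     = 0.0452 × 0.3500 + 0.0400 × 0.6500
     = 0.01582000 + 0.02600000
     = 0.04182000

Step 2: Apply Bayes' theorem
P(A|D) = P(D|A)P(A) / P(D)
       = 0.01582000 / 0.04182000
       = 0.3783


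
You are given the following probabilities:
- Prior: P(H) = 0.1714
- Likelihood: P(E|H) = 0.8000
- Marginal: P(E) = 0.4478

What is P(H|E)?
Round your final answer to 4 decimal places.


Using Bayes' theorem:

P(H|E) = P(E|H) × P(H) / P(E)
       = 0.8000 × 0.1714 / 0.4478
       = 0.13712000 / 0.4478
       = 0.3062

The evidence strengthens our belief in H.
Prior: 0.1714 → Posterior: 0.3062


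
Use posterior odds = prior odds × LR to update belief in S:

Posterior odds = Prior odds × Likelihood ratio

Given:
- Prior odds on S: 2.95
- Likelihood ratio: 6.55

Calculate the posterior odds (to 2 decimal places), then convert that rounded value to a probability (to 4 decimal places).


Step 1: Calculate posterior odds
Posterior odds = Prior odds × LR
               = 2.95 × 6.55
               = 19.32

Step 2: Convert to probability
P(S|E) = Posterior odds / (1 + Posterior odds)
       = 19.32 / (1 + 19.32)
       = 19.32 / 20.32
       = 0.9508

The evidence increased P(S) from 0.7468 to 0.9508.


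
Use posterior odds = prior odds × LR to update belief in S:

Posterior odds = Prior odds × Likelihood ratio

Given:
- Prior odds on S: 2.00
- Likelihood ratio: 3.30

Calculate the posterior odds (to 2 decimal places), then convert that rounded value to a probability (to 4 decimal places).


Step 1: Calculate posterior odds
Posterior odds = Prior odds × LR
               = 2.00 × 3.30
               = 6.60

Step 2: Convert to probability
P(S|E) = Posterior odds / (1 + Posterior odds)
       = 6.60 / (1 + 6.60)
       = 6.60 / 7.60
       = 0.8684

The evidence increased P(S) from 0.6667 to 0.8684.


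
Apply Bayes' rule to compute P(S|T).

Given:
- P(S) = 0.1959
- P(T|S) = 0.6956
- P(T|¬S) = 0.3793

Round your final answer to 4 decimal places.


Bayes' theorem: P(S|T) = P(T|S) × P(S) / P(T)

Step 1: Calculate P(T) using law of total probability
P(T) = P(T|S)P(S) + P(T|¬S)P(¬S)
     = 0.6956 × 0.1959 + 0.3793 × 0.8041
     = 0.13626804 + 0.30499513
     = 0.44126317

Step 2: Apply Bayes' theorem
P(S|T) = P(T|S) × P(S) / P(T)
       = 0.13626804 / 0.44126317
       = 0.3088


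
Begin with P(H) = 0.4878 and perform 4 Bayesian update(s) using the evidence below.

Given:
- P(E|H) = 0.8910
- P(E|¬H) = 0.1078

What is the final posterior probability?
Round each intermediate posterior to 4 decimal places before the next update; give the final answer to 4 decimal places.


Sequential Bayesian updating:

Initial prior: P(H) = 0.4878

Update 1:
  P(E) = 0.8910 × 0.4878 + 0.1078 × 0.5122 = 0.43462980 + 0.05521516 = 0.48984496
  P(H|E) = 0.43462980 / 0.48984496 = 0.8873

Update 2:
  P(E) = 0.8910 × 0.8873 + 0.1078 × 0.1127 = 0.79058430 + 0.01214906 = 0.80273336
  P(H|E) = 0.79058430 / 0.80273336 = 0.9849

Update 3:
  P(E) = 0.8910 × 0.9849 + 0.1078 × 0.0151 = 0.87754590 + 0.00162778 = 0.87917368
  P(H|E) = 0.87754590 / 0.87917368 = 0.9981

Update 4:
  P(E) = 0.8910 × 0.9981 + 0.1078 × 0.0019 = 0.88930710 + 0.00020482 = 0.88951192
  P(H|E) = 0.88930710 / 0.88951192 = 0.9998

Final posterior: 0.9998


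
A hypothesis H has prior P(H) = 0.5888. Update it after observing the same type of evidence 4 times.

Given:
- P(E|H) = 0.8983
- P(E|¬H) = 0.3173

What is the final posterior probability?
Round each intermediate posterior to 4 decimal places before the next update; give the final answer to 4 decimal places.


Sequential Bayesian updating:

Initial prior: P(H) = 0.5888

Update 1:
  P(E) = 0.8983 × 0.5888 + 0.3173 × 0.4112 = 0.52891904 + 0.13047376 = 0.65939280
  P(H|E) = 0.52891904 / 0.65939280 = 0.8021

Update 2:
  P(E) = 0.8983 × 0.8021 + 0.3173 × 0.1979 = 0.72052643 + 0.06279367 = 0.78332010
  P(H|E) = 0.72052643 / 0.78332010 = 0.9198

Update 3:
  P(E) = 0.8983 × 0.9198 + 0.3173 × 0.0802 = 0.82625634 + 0.02544746 = 0.85170380
  P(H|E) = 0.82625634 / 0.85170380 = 0.9701

Update 4:
  P(E) = 0.8983 × 0.9701 + 0.3173 × 0.0299 = 0.87144083 + 0.00948727 = 0.88092810
  P(H|E) = 0.87144083 / 0.88092810 = 0.9892

Final posterior: 0.9892


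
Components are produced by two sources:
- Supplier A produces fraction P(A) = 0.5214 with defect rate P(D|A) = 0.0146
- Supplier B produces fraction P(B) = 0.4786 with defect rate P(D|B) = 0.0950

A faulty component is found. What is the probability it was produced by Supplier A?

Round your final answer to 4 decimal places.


Let A = from Supplier A, D = faulty

Given:
- P(A) = 0.5214, P(B) = 0.4786
- P(D|A) = 0.0146, P(D|B) = 0.0950

Step 1: Find P(D)
P(D) = P(D|A)P(A) + P(D|B)P(B)
     = 0.0146 × 0.5214 + 0.0950 × 0.4786
     = 0.00761244 + 0.04546700
     = 0.05307944

Step 2: Apply Bayes' theorem
P(A|D) = P(D|A)P(A) / P(D)
       = 0.00761244 / 0.05307944
       = 0.1434


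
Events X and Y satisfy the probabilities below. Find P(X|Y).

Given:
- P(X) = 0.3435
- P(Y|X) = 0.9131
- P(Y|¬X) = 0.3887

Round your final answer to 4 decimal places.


Bayes' theorem: P(X|Y) = P(Y|X) × P(X) / P(Y)

Step 1: Calculate P(Y) using law of total probability
P(Y) = P(Y|X)P(X) + P(Y|¬X)P(¬X)
     = 0.9131 × 0.3435 + 0.3887 × 0.6565
     = 0.31364985 + 0.25518155
     = 0.56883140

Step 2: Apply Bayes' theorem
P(X|Y) = P(Y|X) × P(X) / P(Y)
       = 0.31364985 / 0.56883140
       = 0.5514


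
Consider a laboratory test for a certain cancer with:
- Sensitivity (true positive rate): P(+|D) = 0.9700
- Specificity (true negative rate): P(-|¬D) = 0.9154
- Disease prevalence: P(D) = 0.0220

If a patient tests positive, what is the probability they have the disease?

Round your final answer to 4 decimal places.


Let D = has disease, + = positive test

Given:
- P(D) = 0.0220 (prevalence)
- P(+|D) = 0.9700 (sensitivity)
- P(-|¬D) = 0.9154 (specificity)
- P(+|¬D) = 0.0846 (false positive rate = 1 - specificity)

Step 1: Find P(+)
P(+) = P(+|D)P(D) + P(+|¬D)P(¬D)
     = 0.9700 × 0.0220 + 0.0846 × 0.9780
     = 0.02134000 + 0.08273880
     = 0.10407880

Step 2: Apply Bayes' theorem for P(D|+)
P(D|+) = P(+|D)P(D) / P(+)
       = 0.02134000 / 0.10407880
       = 0.2050


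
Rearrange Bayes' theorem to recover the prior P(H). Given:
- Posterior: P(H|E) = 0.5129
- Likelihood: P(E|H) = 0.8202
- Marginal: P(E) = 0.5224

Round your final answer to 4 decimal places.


From Bayes' theorem: P(H|E) = P(E|H) × P(H) / P(E)

Rearranging for P(H):
P(H) = P(H|E) × P(E) / P(E|H)
     = 0.5129 × 0.5224 / 0.8202
     = 0.26793896 / 0.8202
     = 0.3267


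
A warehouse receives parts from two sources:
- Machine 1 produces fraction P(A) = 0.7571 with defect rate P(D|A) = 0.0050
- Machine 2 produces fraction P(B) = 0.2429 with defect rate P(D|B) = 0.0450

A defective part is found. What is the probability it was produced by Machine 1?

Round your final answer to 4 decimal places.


Let A = from Machine 1, D = defective

Given:
- P(A) = 0.7571, P(B) = 0.2429
- P(D|A) = 0.0050, P(D|B) = 0.0450

Step 1: Find P(D)
P(D) = P(D|A)P(A) + P(D|B)P(B)
     = 0.0050 × 0.7571 + 0.0450 × 0.2429
     = 0.00378550 + 0.01093050
     = 0.01471600

Step 2: Apply Bayes' theorem
P(A|D) = P(D|A)P(A) / P(D)
       = 0.00378550 / 0.01471600
       = 0.2572


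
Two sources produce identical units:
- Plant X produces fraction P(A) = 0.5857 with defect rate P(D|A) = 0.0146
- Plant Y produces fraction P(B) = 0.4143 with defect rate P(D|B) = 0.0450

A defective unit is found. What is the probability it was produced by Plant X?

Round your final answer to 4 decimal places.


Let A = from Plant X, D = defective

Given:
- P(A) = 0.5857, P(B) = 0.4143
- P(D|A) = 0.0146, P(D|B) = 0.0450

Step 1: Find P(D)
P(D) = P(D|A)P(A) + P(D|B)P(B)
     = 0.0146 × 0.5857 + 0.0450 × 0.4143
     = 0.00855122 + 0.01864350
     = 0.02719472

Step 2: Apply Bayes' theorem
P(A|D) = P(D|A)P(A) / P(D)
       = 0.00855122 / 0.02719472
       = 0.3144


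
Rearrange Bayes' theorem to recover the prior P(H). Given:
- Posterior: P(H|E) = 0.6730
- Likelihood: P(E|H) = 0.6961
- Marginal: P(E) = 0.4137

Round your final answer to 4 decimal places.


From Bayes' theorem: P(H|E) = P(E|H) × P(H) / P(E)

Rearranging for P(H):
P(H) = P(H|E) × P(E) / P(E|H)
     = 0.6730 × 0.4137 / 0.6961
     = 0.27842010 / 0.6961
     = 0.4000


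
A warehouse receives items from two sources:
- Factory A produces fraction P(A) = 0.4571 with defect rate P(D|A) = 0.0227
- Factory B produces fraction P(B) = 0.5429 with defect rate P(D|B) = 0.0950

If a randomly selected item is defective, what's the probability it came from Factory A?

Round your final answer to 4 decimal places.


Let A = from Factory A, D = defective

Given:
- P(A) = 0.4571, P(B) = 0.5429
- P(D|A) = 0.0227, P(D|B) = 0.0950

Step 1: Find P(D)
P(D) = P(D|A)P(A) + P(D|B)P(B)
     = 0.0227 × 0.4571 + 0.0950 × 0.5429
     = 0.01037617 + 0.05157550
     = 0.06195167

Step 2: Apply Bayes' theorem
P(A|D) = P(D|A)P(A) / P(D)
       = 0.01037617 / 0.06195167
       = 0.1675


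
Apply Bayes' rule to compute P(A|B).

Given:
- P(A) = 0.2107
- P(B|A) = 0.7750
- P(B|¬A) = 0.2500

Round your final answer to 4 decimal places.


Bayes' theorem: P(A|B) = P(B|A) × P(A) / P(B)

Step 1: Calculate P(B) using law of total probability
P(B) = P(B|A)P(A) + P(B|¬A)P(¬A)
     = 0.7750 × 0.2107 + 0.2500 × 0.7893
     = 0.16329250 + 0.19732500
     = 0.36061750

Step 2: Apply Bayes' theorem
P(A|B) = P(B|A) × P(A) / P(B)
       = 0.16329250 / 0.36061750
       = 0.4528


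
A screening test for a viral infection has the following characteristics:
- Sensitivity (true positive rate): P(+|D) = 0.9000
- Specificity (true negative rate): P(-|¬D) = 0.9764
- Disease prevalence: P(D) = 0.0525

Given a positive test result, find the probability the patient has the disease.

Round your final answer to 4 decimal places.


Let D = has disease, + = positive test

Given:
- P(D) = 0.0525 (prevalence)
- P(+|D) = 0.9000 (sensitivity)
- P(-|¬D) = 0.9764 (specificity)
- P(+|¬D) = 0.0236 (false positive rate = 1 - specificity)

Step 1: Find P(+)
P(+) = P(+|D)P(D) + P(+|¬D)P(¬D)
     = 0.9000 × 0.0525 + 0.0236 × 0.9475
     = 0.04725000 + 0.02236100
     = 0.06961100

Step 2: Apply Bayes' theorem for P(D|+)
P(D|+) = P(+|D)P(D) / P(+)
       = 0.04725000 / 0.06961100
       = 0.6788


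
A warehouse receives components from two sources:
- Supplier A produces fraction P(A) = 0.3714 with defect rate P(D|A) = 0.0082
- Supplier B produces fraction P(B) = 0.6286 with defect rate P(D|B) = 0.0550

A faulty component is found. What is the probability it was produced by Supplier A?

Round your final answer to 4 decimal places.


Let A = from Supplier A, D = faulty

Given:
- P(A) = 0.3714, P(B) = 0.6286
- P(D|A) = 0.0082, P(D|B) = 0.0550

Step 1: Find P(D)
P(D) = P(D|A)P(A) + P(D|B)P(B)
     = 0.0082 × 0.3714 + 0.0550 × 0.6286
     = 0.00304548 + 0.03457300
     = 0.03761848

Step 2: Apply Bayes' theorem
P(A|D) = P(D|A)P(A) / P(D)
       = 0.00304548 / 0.03761848
       = 0.0810


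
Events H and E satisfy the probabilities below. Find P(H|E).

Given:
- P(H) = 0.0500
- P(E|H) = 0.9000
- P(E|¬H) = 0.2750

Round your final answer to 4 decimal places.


Bayes' theorem: P(H|E) = P(E|H) × P(H) / P(E)

Step 1: Calculate P(E) using law of total probability
P(E) = P(E|H)P(H) + P(E|¬H)P(¬H)
     = 0.9000 × 0.0500 + 0.2750 × 0.9500
     = 0.04500000 + 0.26125000
     = 0.30625000

Step 2: Apply Bayes' theorem
P(H|E) = P(E|H) × P(H) / P(E)
       = 0.04500000 / 0.30625000
       = 0.1469


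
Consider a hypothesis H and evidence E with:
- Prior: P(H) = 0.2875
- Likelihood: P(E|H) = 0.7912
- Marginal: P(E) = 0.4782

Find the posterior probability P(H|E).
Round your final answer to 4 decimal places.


Using Bayes' theorem:

P(H|E) = P(E|H) × P(H) / P(E)
       = 0.7912 × 0.2875 / 0.4782
       = 0.22747000 / 0.4782
       = 0.4757

The evidence strengthens our belief in H.
Prior: 0.2875 → Posterior: 0.4757


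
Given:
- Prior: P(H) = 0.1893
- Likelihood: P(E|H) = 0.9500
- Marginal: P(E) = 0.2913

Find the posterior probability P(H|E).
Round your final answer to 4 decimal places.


Using Bayes' theorem:

P(H|E) = P(E|H) × P(H) / P(E)
       = 0.9500 × 0.1893 / 0.2913
       = 0.17983500 / 0.2913
       = 0.6174

The evidence strengthens our belief in H.
Prior: 0.1893 → Posterior: 0.6174


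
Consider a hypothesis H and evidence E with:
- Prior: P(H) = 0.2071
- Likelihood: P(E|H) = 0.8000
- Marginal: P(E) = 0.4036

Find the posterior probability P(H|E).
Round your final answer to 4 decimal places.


Using Bayes' theorem:

P(H|E) = P(E|H) × P(H) / P(E)
       = 0.8000 × 0.2071 / 0.4036
       = 0.16568000 / 0.4036
       = 0.4105

The evidence strengthens our belief in H.
Prior: 0.2071 → Posterior: 0.4105


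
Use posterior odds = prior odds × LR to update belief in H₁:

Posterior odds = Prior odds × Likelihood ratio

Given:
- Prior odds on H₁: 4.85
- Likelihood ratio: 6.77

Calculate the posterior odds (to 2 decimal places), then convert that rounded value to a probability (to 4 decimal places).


Step 1: Calculate posterior odds
Posterior odds = Prior odds × LR
               = 4.85 × 6.77
               = 32.83

Step 2: Convert to probability
P(H₁|E) = Posterior odds / (1 + Posterior odds)
       = 32.83 / (1 + 32.83)
       = 32.83 / 33.83
       = 0.9704

The evidence increased P(H₁) from 0.8291 to 0.9704.


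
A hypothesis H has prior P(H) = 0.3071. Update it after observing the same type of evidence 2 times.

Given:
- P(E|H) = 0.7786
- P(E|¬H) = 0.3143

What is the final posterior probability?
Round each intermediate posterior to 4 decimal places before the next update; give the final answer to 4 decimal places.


Sequential Bayesian updating:

Initial prior: P(H) = 0.3071

Update 1:
  P(E) = 0.7786 × 0.3071 + 0.3143 × 0.6929 = 0.23910806 + 0.21777847 = 0.45688653
  P(H|E) = 0.23910806 / 0.45688653 = 0.5233

Update 2:
  P(E) = 0.7786 × 0.5233 + 0.3143 × 0.4767 = 0.40744138 + 0.14982681 = 0.55726819
  P(H|E) = 0.40744138 / 0.55726819 = 0.7311

Final posterior: 0.7311


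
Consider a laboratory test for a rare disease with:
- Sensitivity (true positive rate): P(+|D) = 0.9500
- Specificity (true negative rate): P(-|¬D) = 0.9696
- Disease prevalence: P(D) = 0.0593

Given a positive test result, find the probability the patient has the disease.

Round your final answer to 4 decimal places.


Let D = has disease, + = positive test

Given:
- P(D) = 0.0593 (prevalence)
- P(+|D) = 0.9500 (sensitivity)
- P(-|¬D) = 0.9696 (specificity)
- P(+|¬D) = 0.0304 (false positive rate = 1 - specificity)

Step 1: Find P(+)
P(+) = P(+|D)P(D) + P(+|¬D)P(¬D)
     = 0.9500 × 0.0593 + 0.0304 × 0.9407
     = 0.05633500 + 0.02859728
     = 0.08493228

Step 2: Apply Bayes' theorem for P(D|+)
P(D|+) = P(+|D)P(D) / P(+)
       = 0.05633500 / 0.08493228
       = 0.6633


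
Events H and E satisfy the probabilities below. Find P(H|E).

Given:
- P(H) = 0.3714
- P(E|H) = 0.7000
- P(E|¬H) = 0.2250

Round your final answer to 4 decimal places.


Bayes' theorem: P(H|E) = P(E|H) × P(H) / P(E)

Step 1: Calculate P(E) using law of total probability
P(E) = P(E|H)P(H) + P(E|¬H)P(¬H)
     = 0.7000 × 0.3714 + 0.2250 × 0.6286
     = 0.25998000 + 0.14143500
     = 0.40141500

Step 2: Apply Bayes' theorem
P(H|E) = P(E|H) × P(H) / P(E)
       = 0.25998000 / 0.40141500
       = 0.6477


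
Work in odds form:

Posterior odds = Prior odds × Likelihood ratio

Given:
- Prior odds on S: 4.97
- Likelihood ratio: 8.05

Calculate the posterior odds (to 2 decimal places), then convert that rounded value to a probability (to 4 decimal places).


Step 1: Calculate posterior odds
Posterior odds = Prior odds × LR
               = 4.97 × 8.05
               = 40.01

Step 2: Convert to probability
P(S|E) = Posterior odds / (1 + Posterior odds)
       = 40.01 / (1 + 40.01)
       = 40.01 / 41.01
       = 0.9756

The evidence increased P(S) from 0.8325 to 0.9756.


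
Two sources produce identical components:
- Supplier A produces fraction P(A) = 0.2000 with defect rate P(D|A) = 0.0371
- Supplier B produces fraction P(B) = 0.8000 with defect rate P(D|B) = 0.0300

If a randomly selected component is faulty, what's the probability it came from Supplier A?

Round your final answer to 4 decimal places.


Let A = from Supplier A, D = faulty

Given:
- P(A) = 0.2000, P(B) = 0.8000
- P(D|A) = 0.0371, P(D|B) = 0.0300

Step 1: Find P(D)
P(D) = P(D|A)P(A) + P(D|B)P(B)
     = 0.0371 × 0.2000 + 0.0300 × 0.8000
     = 0.00742000 + 0.02400000
     = 0.03142000

Step 2: Apply Bayes' theorem
P(A|D) = P(D|A)P(A) / P(D)
       = 0.00742000 / 0.03142000
       = 0.2362


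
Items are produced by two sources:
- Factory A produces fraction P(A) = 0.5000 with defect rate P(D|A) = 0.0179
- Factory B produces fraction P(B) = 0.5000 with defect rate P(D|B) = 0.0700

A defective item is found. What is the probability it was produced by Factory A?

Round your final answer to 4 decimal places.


Let A = from Factory A, D = defective

Given:
- P(A) = 0.5000, P(B) = 0.5000
- P(D|A) = 0.0179, P(D|B) = 0.0700

Step 1: Find P(D)
P(D) = P(D|A)P(A) + P(D|B)P(B)
     = 0.0179 × 0.5000 + 0.0700 × 0.5000
     = 0.00895000 + 0.03500000
     = 0.04395000

Step 2: Apply Bayes' theorem
P(A|D) = P(D|A)P(A) / P(D)
       = 0.00895000 / 0.04395000
       = 0.2036


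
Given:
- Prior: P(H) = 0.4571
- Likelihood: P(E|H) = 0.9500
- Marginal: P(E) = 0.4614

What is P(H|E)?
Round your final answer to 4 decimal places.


Using Bayes' theorem:

P(H|E) = P(E|H) × P(H) / P(E)
       = 0.9500 × 0.4571 / 0.4614
       = 0.43424500 / 0.4614
       = 0.9411

The evidence strengthens our belief in H.
Prior: 0.4571 → Posterior: 0.9411


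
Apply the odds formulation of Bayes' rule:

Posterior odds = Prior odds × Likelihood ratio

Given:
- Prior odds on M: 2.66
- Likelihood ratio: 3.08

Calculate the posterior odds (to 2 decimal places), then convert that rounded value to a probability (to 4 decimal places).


Step 1: Calculate posterior odds
Posterior odds = Prior odds × LR
               = 2.66 × 3.08
               = 8.19

Step 2: Convert to probability
P(M|E) = Posterior odds / (1 + Posterior odds)
       = 8.19 / (1 + 8.19)
       = 8.19 / 9.19
       = 0.8912

The evidence increased P(M) from 0.7268 to 0.8912.


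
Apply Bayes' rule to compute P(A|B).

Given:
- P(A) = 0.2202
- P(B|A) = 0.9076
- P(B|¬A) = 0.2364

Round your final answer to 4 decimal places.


Bayes' theorem: P(A|B) = P(B|A) × P(A) / P(B)

Step 1: Calculate P(B) using law of total probability
P(B) = P(B|A)P(A) + P(B|¬A)P(¬A)
     = 0.9076 × 0.2202 + 0.2364 × 0.7798
     = 0.19985352 + 0.18434472
     = 0.38419824

Step 2: Apply Bayes' theorem
P(A|B) = P(B|A) × P(A) / P(B)
       = 0.19985352 / 0.38419824
       = 0.5202


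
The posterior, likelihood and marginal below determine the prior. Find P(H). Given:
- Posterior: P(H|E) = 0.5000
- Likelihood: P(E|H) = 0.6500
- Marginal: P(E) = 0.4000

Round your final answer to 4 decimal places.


From Bayes' theorem: P(H|E) = P(E|H) × P(H) / P(E)

Rearranging for P(H):
P(H) = P(H|E) × P(E) / P(E|H)
     = 0.5000 × 0.4000 / 0.6500
     = 0.20000000 / 0.6500
     = 0.3077


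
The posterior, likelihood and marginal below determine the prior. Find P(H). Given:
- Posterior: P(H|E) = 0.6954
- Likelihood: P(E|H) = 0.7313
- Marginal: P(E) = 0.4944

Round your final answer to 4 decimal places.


From Bayes' theorem: P(H|E) = P(E|H) × P(H) / P(E)

Rearranging for P(H):
P(H) = P(H|E) × P(E) / P(E|H)
     = 0.6954 × 0.4944 / 0.7313
     = 0.34380576 / 0.7313
     = 0.4701


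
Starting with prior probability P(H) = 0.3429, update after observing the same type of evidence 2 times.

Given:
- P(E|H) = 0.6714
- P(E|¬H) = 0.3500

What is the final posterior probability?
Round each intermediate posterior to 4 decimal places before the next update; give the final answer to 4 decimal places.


Sequential Bayesian updating:

Initial prior: P(H) = 0.3429

Update 1:
  P(E) = 0.6714 × 0.3429 + 0.3500 × 0.6571 = 0.23022306 + 0.22998500 = 0.46020806
  P(H|E) = 0.23022306 / 0.46020806 = 0.5003

Update 2:
  P(E) = 0.6714 × 0.5003 + 0.3500 × 0.4997 = 0.33590142 + 0.17489500 = 0.51079642
  P(H|E) = 0.33590142 / 0.51079642 = 0.6576

Final posterior: 0.6576
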